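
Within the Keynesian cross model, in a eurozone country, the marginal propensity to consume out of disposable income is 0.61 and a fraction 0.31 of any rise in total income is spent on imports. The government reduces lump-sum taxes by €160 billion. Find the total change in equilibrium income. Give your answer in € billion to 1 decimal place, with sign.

+€139.4 billion

A lump-sum tax change of −€160 billion shifts disposable income by +€160 billion; first-round consumption changes by −c × ΔT = −0.61 × (−€160 billion) = +€97.6 billion.
Expenditure multiplier = 1/(1 − c + m) = 1/(1 − 0.61 + 0.31) = 1/0.7 ≈ 1.429.
The tax multiplier is −c × k ≈ −0.871, so ΔY = k × (−c·ΔT) = (+€97.6 billion) / 0.7 ≈ +€139.4 billion.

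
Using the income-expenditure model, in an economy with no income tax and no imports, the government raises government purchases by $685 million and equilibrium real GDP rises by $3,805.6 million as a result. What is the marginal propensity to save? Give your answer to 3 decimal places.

Implied spending multiplier k = ΔY/ΔG = 3,805.6/685 ≈ 5.5556.
Since k = 1/(1 − MPC), MPC = 1 − 1/k = 1 − ΔG/ΔY = 1 − 685/3,805.6 ≈ 0.820.
MPS = 1 − MPC = 0.180.

0.180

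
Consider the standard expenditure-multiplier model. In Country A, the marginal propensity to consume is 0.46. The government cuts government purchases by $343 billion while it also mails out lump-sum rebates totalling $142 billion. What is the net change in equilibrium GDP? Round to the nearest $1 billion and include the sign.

Expenditure multiplier = 1/(1 − MPC) = 1/(1 − 0.46) = 1/0.54 ≈ 1.852.
ΔG contributes k·ΔG = (−$343 billion) / 0.54 ≈ −$635.2 billion.
ΔT of −$142 billion changes first-round spending by −c·ΔT = +$65.32 billion, contributing k·(−c·ΔT) = (+$65.32 billion) / 0.54 ≈ +$121 billion.
Net ΔY = k(ΔG − c·ΔT) = (−$277.68 billion) / 0.54 ≈ −$514 billion.

−$514 billion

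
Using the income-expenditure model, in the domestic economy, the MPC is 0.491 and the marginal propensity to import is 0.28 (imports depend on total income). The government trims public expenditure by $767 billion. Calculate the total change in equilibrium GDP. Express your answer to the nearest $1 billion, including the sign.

Expenditure multiplier = 1/(1 − c + m) = 1/(1 − 0.491 + 0.28) = 1/0.789 ≈ 1.267.
ΔY = k × ΔG = (−$767 billion) / 0.789 ≈ −$972 billion.

−$972 billion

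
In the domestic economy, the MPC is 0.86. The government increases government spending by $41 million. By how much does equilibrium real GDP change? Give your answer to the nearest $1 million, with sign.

+$293 million

Spending multiplier = 1/(1 − MPC) = 1/(1 − 0.86) = 1/0.14 ≈ 7.143.
ΔY = k × ΔG = (+$41 million) / 0.14 ≈ +$293 million.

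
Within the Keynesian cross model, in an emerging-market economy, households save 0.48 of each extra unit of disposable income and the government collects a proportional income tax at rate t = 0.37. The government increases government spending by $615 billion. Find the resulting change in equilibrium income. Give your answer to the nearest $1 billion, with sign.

+$915 billion

MPC = 1 − MPS = 1 − 0.48 = 0.52.
Expenditure multiplier = 1/(1 − c(1−t)) = 1/(1 − 0.52×0.63) = 1/0.6724 ≈ 1.487.
ΔY = k × ΔG = (+$615 billion) / 0.6724 ≈ +$915 billion.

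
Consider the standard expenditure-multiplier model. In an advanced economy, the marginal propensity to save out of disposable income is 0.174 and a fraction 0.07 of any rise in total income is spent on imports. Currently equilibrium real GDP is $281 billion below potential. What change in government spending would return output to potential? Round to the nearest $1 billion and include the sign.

+$69 billion

MPC = 1 − MPS = 1 − 0.174 = 0.826.
Spending multiplier = 1/(1 − c + m) = 1/(1 − 0.826 + 0.07) = 1/0.244 ≈ 4.098.
Need ΔY = +$281 billion, so ΔG = ΔY/k = (+$281 billion) × 0.244 ≈ +$69 billion.
The government should increase government spending by $69 billion.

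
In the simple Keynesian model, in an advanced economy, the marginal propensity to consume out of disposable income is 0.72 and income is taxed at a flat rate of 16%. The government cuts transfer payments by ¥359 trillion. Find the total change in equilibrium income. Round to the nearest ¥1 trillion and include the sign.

The transfer change shifts disposable income by −¥359 trillion, so first-round consumption changes by c·ΔTR = 0.72 × (−¥359 trillion) = −¥258.48 trillion.
Expenditure multiplier = 1/(1 − c(1−t)) = 1/(1 − 0.72×0.84) = 1/0.3952 ≈ 2.53.
The transfer multiplier is c × k ≈ 1.822, so ΔY = k × (c·ΔTR) = (−¥258.48 trillion) / 0.3952 ≈ −¥654 trillion.

−¥654 trillion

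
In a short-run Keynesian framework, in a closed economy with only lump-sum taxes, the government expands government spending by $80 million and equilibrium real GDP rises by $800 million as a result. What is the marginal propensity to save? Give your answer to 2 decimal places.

0.10

Implied spending multiplier k = ΔY/ΔG = 800/80 = 10.
Since k = 1/(1 − MPC), MPC = 1 − 1/k = 1 − ΔG/ΔY = 1 − 80/800 = 0.90.
MPS = 1 − MPC = 0.10.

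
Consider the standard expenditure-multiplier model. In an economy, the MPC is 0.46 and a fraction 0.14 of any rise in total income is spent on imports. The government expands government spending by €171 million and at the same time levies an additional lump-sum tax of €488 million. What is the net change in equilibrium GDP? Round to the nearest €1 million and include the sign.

−€79 million

Expenditure multiplier = 1/(1 − c + m) = 1/(1 − 0.46 + 0.14) = 1/0.68 ≈ 1.471.
ΔG contributes k·ΔG = (+€171 million) / 0.68 ≈ +€251.5 million.
ΔT of +€488 million changes first-round spending by −c·ΔT = −€224.48 million, contributing k·(−c·ΔT) = (−€224.48 million) / 0.68 ≈ −€330.1 million.
Net ΔY = k(ΔG − c·ΔT) = (−€53.48 million) / 0.68 ≈ −€79 million.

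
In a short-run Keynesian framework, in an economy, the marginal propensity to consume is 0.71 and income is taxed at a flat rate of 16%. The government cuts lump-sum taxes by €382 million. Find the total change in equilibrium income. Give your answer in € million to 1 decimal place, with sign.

+€672.0 million

A lump-sum tax change of −€382 million shifts disposable income by +€382 million; first-round consumption changes by −c × ΔT = −0.71 × (−€382 million) = +€271.22 million.
Expenditure multiplier = 1/(1 − c(1−t)) = 1/(1 − 0.71×0.84) = 1/0.4036 ≈ 2.478.
The tax multiplier is −c × k ≈ −1.759, so ΔY = k × (−c·ΔT) = (+€271.22 million) / 0.4036 ≈ +€672 million.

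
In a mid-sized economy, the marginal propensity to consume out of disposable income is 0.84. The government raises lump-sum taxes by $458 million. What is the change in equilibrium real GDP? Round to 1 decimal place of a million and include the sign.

−$2,404.5 million

A lump-sum tax change of +$458 million shifts disposable income by −$458 million; first-round consumption changes by −c × ΔT = −0.84 × (+$458 million) = −$384.72 million.
Expenditure multiplier = 1/(1 − MPC) = 1/(1 − 0.84) = 1/0.16 = 6.25.
The tax multiplier is −c × k = −5.25, so ΔY = k × (−c·ΔT) = (−$384.72 million) / 0.16 = −$2,404.5 million.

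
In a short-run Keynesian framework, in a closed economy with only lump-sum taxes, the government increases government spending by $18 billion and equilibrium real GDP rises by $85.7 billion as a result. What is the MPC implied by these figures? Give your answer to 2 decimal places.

0.79

Implied spending multiplier k = ΔY/ΔG = 85.7/18 ≈ 4.7611.
Since k = 1/(1 − MPC), MPC = 1 − 1/k = 1 − ΔG/ΔY = 1 − 18/85.7 ≈ 0.79.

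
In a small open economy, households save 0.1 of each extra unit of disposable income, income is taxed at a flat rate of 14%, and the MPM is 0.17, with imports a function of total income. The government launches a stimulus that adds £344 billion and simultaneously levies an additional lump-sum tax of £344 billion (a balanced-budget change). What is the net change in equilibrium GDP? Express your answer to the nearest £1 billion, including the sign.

+£87 billion

MPC = 1 − MPS = 1 − 0.1 = 0.9.
Expenditure multiplier = 1/(1 − c(1−t) + m) = 1/(1 − 0.9×0.86 + 0.17) = 1/0.396 ≈ 2.525.
ΔG contributes k·ΔG = (+£344 billion) / 0.396 ≈ +£868.7 billion.
ΔT of +£344 billion changes first-round spending by −c·ΔT = −£309.6 billion, contributing k·(−c·ΔT) = (−£309.6 billion) / 0.396 ≈ −£781.8 billion.
Net ΔY = k(ΔG − c·ΔT) = (+£34.4 billion) / 0.396 ≈ +£87 billion.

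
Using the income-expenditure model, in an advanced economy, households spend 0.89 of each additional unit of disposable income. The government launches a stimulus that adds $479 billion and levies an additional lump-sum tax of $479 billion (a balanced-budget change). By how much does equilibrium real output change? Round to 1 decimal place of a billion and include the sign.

Expenditure multiplier = 1/(1 − MPC) = 1/(1 − 0.89) = 1/0.11 ≈ 9.091.
ΔG contributes k·ΔG = (+$479 billion) / 0.11 ≈ +$4,354.5 billion.
ΔT of +$479 billion changes first-round spending by −c·ΔT = −$426.31 billion, contributing k·(−c·ΔT) = (−$426.31 billion) / 0.11 ≈ −$3,875.5 billion.
With ΔG = ΔT and no other leakages, the balanced-budget multiplier is 1, so ΔY = ΔG = +$479 billion.

+$479.0 billion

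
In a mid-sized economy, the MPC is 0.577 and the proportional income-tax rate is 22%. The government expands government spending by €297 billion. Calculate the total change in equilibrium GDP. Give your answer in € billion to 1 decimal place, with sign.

+€540.1 billion

Government-spending multiplier = 1/(1 − c(1−t)) = 1/(1 − 0.577×0.78) = 1/0.54994 ≈ 1.818.
ΔY = k × ΔG = (+€297 billion) / 0.54994 ≈ +€540.1 billion.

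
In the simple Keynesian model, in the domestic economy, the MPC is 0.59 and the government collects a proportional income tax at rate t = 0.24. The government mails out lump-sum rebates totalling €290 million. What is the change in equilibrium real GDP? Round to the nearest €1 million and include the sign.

A lump-sum tax change of −€290 million shifts disposable income by +€290 million; first-round consumption changes by −c × ΔT = −0.59 × (−€290 million) = +€171.1 million.
Expenditure multiplier = 1/(1 − c(1−t)) = 1/(1 − 0.59×0.76) = 1/0.5516 ≈ 1.813.
The tax multiplier is −c × k ≈ −1.07, so ΔY = k × (−c·ΔT) = (+€171.1 million) / 0.5516 ≈ +€310 million.

+€310 million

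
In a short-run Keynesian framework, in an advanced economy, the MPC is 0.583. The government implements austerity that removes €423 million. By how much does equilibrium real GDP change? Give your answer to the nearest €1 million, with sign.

Expenditure multiplier = 1/(1 − MPC) = 1/(1 − 0.583) = 1/0.417 ≈ 2.398.
ΔY = k × ΔG = (−€423 million) / 0.417 ≈ −€1,014 million.

−€1,014 million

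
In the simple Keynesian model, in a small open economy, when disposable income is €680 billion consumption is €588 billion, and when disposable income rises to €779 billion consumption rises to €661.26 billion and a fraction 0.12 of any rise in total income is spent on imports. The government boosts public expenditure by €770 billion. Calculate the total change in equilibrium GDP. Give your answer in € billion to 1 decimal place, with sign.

MPC = ΔC/ΔYd = (661.26 − 588)/(779 − 680) = 73.26/99 = 0.74.
Expenditure multiplier = 1/(1 − c + m) = 1/(1 − 0.74 + 0.12) = 1/0.38 ≈ 2.632.
ΔY = k × ΔG = (+€770 billion) / 0.38 ≈ +€2,026.3 billion.

+€2,026.3 billion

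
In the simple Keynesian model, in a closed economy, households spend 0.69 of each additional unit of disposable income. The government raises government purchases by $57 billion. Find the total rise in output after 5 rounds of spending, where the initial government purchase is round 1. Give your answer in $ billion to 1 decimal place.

$155.1 billion

Round 1 adds ΔG = $57 billion; each later round is MPC = 0.69 times the previous.
After 5 rounds: 57 + 39.33 + 27.1377 + 18.725013 + 12.92025897 = ΔG·(1 − c^5)/(1 − c) = 57 × (1 − 0.1564031349)/0.31 ≈ $155.1 billion.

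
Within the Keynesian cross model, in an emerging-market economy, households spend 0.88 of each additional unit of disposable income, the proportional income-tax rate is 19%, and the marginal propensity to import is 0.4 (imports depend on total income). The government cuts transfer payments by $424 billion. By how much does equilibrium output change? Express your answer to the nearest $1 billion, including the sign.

−$543 billion

The transfer change shifts disposable income by −$424 billion, so first-round consumption changes by c·ΔTR = 0.88 × (−$424 billion) = −$373.12 billion.
Expenditure multiplier = 1/(1 − c(1−t) + m) = 1/(1 − 0.88×0.81 + 0.4) = 1/0.6872 ≈ 1.455.
The transfer multiplier is c × k ≈ 1.281, so ΔY = k × (c·ΔTR) = (−$373.12 billion) / 0.6872 ≈ −$543 billion.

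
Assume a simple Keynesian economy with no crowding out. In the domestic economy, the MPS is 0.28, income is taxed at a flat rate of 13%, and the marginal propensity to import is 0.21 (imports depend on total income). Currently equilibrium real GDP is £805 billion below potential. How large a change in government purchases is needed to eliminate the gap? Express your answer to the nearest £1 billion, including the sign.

+£470 billion

MPC = 1 − MPS = 1 − 0.28 = 0.72.
Spending multiplier = 1/(1 − c(1−t) + m) = 1/(1 − 0.72×0.87 + 0.21) = 1/0.5836 ≈ 1.714.
Need ΔY = +£805 billion, so ΔG = ΔY/k = (+£805 billion) × 0.5836 ≈ +£470 billion.
The government should increase government purchases by £470 billion.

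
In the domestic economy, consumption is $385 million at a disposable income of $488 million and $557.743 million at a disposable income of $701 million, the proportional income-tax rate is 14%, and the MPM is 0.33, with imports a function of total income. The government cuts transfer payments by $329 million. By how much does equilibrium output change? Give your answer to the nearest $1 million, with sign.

−$422 million

MPC = ΔC/ΔYd = (557.743 − 385)/(701 − 488) = 172.743/213 = 0.811.
The transfer change shifts disposable income by −$329 million, so first-round consumption changes by c·ΔTR = 0.811 × (−$329 million) = −$266.819 million.
Expenditure multiplier = 1/(1 − c(1−t) + m) = 1/(1 − 0.811×0.86 + 0.33) = 1/0.63254 ≈ 1.581.
The transfer multiplier is c × k ≈ 1.282, so ΔY = k × (c·ΔTR) = (−$266.819 million) / 0.63254 ≈ −$422 million.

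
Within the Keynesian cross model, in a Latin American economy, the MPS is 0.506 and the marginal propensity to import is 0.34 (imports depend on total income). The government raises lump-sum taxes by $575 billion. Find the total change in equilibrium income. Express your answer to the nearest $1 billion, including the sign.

−$336 billion

MPC = 1 − MPS = 1 − 0.506 = 0.494.
A lump-sum tax change of +$575 billion shifts disposable income by −$575 billion; first-round consumption changes by −c × ΔT = −0.494 × (+$575 billion) = −$284.05 billion.
Expenditure multiplier = 1/(1 − c + m) = 1/(1 − 0.494 + 0.34) = 1/0.846 ≈ 1.182.
The tax multiplier is −c × k ≈ −0.584, so ΔY = k × (−c·ΔT) = (−$284.05 billion) / 0.846 ≈ −$336 billion.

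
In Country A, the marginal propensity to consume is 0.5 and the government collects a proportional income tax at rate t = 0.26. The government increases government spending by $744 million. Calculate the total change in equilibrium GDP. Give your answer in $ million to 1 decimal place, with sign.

+$1,181.0 million

Spending multiplier = 1/(1 − c(1−t)) = 1/(1 − 0.5×0.74) = 1/0.63 ≈ 1.587.
ΔY = k × ΔG = (+$744 million) / 0.63 ≈ +$1,181 million.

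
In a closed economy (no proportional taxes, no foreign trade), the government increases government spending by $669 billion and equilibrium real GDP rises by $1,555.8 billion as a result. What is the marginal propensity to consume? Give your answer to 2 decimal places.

Implied spending multiplier k = ΔY/ΔG = 1,555.8/669 ≈ 2.3256.
Since k = 1/(1 − MPC), MPC = 1 − 1/k = 1 − ΔG/ΔY = 1 − 669/1,555.8 ≈ 0.57.

0.57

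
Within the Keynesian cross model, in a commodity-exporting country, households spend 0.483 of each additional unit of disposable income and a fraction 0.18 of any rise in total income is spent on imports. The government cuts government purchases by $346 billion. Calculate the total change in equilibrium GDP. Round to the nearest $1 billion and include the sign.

Spending multiplier = 1/(1 − c + m) = 1/(1 − 0.483 + 0.18) = 1/0.697 ≈ 1.435.
ΔY = k × ΔG = (−$346 billion) / 0.697 ≈ −$496 billion.

−$496 billion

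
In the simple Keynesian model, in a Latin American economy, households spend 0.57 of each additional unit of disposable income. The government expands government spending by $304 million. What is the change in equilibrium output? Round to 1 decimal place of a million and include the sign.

Government-spending multiplier = 1/(1 − MPC) = 1/(1 − 0.57) = 1/0.43 ≈ 2.326.
ΔY = k × ΔG = (+$304 million) / 0.43 ≈ +$707 million.

+$707.0 million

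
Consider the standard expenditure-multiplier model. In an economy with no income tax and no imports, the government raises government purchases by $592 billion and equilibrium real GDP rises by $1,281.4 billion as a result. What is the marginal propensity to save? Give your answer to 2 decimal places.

Implied spending multiplier k = ΔY/ΔG = 1,281.4/592 ≈ 2.1645.
Since k = 1/(1 − MPC), MPC = 1 − 1/k = 1 − ΔG/ΔY = 1 − 592/1,281.4 ≈ 0.54.
MPS = 1 − MPC = 0.46.

0.46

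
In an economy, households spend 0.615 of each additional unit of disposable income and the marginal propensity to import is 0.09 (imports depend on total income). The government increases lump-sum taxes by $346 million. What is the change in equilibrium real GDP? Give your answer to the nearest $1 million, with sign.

A lump-sum tax change of +$346 million shifts disposable income by −$346 million; first-round consumption changes by −c × ΔT = −0.615 × (+$346 million) = −$212.79 million.
Expenditure multiplier = 1/(1 − c + m) = 1/(1 − 0.615 + 0.09) = 1/0.475 ≈ 2.105.
The tax multiplier is −c × k ≈ −1.295, so ΔY = k × (−c·ΔT) = (−$212.79 million) / 0.475 ≈ −$448 million.

−$448 million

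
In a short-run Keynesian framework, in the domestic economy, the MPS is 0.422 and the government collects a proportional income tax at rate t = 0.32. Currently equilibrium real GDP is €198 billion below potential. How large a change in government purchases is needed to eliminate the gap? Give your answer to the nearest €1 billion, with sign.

+€120 billion

MPC = 1 − MPS = 1 − 0.422 = 0.578.
Spending multiplier = 1/(1 − c(1−t)) = 1/(1 − 0.578×0.68) = 1/0.60696 ≈ 1.648.
Need ΔY = +€198 billion, so ΔG = ΔY/k = (+€198 billion) × 0.60696 ≈ +€120 billion.
The government should increase government purchases by €120 billion.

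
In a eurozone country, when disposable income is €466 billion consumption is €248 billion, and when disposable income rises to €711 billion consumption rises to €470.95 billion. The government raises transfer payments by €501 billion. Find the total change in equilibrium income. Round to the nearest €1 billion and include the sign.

MPC = ΔC/ΔYd = (470.95 − 248)/(711 − 466) = 222.95/245 = 0.91.
The transfer change shifts disposable income by +€501 billion, so first-round consumption changes by c·ΔTR = 0.91 × (+€501 billion) = +€455.91 billion.
Expenditure multiplier = 1/(1 − MPC) = 1/(1 − 0.91) = 1/0.09 ≈ 11.111.
The transfer multiplier is c × k ≈ 10.111, so ΔY = k × (c·ΔTR) = (+€455.91 billion) / 0.09 ≈ +€5,066 billion.

+€5,066 billion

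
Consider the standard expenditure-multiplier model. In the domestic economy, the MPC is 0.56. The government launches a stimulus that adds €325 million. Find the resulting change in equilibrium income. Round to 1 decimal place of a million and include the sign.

+€738.6 million

Government-spending multiplier = 1/(1 − MPC) = 1/(1 − 0.56) = 1/0.44 ≈ 2.273.
ΔY = k × ΔG = (+€325 million) / 0.44 ≈ +€738.6 million.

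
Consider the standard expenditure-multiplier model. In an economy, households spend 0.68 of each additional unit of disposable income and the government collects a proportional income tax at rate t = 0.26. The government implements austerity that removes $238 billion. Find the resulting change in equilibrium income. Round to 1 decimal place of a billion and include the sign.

−$479.1 billion

Spending multiplier = 1/(1 − c(1−t)) = 1/(1 − 0.68×0.74) = 1/0.4968 ≈ 2.013.
ΔY = k × ΔG = (−$238 billion) / 0.4968 ≈ −$479.1 billion.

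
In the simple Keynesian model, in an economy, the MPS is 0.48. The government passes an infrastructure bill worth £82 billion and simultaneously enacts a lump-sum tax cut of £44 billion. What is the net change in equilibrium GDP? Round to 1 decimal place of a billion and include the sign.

MPC = 1 − MPS = 1 − 0.48 = 0.52.
Expenditure multiplier = 1/(1 − MPC) = 1/(1 − 0.52) = 1/0.48 ≈ 2.083.
ΔG contributes k·ΔG = (+£82 billion) / 0.48 ≈ +£170.8 billion.
ΔT of −£44 billion changes first-round spending by −c·ΔT = +£22.88 billion, contributing k·(−c·ΔT) = (+£22.88 billion) / 0.48 ≈ +£47.7 billion.
Net ΔY = k(ΔG − c·ΔT) = (+£104.88 billion) / 0.48 = +£218.5 billion.

+£218.5 billion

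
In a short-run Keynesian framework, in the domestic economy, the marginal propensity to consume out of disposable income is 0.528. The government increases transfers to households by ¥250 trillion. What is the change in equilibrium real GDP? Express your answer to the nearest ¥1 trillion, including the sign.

+¥280 trillion

The transfer change shifts disposable income by +¥250 trillion, so first-round consumption changes by c·ΔTR = 0.528 × (+¥250 trillion) = +¥132 trillion.
Expenditure multiplier = 1/(1 − MPC) = 1/(1 − 0.528) = 1/0.472 ≈ 2.119.
The transfer multiplier is c × k ≈ 1.119, so ΔY = k × (c·ΔTR) = (+¥132 trillion) / 0.472 ≈ +¥280 trillion.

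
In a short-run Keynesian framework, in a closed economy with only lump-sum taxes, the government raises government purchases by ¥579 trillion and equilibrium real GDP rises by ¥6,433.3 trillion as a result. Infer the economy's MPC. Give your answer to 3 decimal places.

Implied spending multiplier k = ΔY/ΔG = 6,433.3/579 ≈ 11.1111.
Since k = 1/(1 − MPC), MPC = 1 − 1/k = 1 − ΔG/ΔY = 1 − 579/6,433.3 ≈ 0.910.

0.910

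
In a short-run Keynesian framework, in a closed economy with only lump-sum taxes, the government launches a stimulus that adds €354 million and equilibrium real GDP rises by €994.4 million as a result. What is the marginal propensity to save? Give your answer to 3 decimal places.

0.356

Implied spending multiplier k = ΔY/ΔG = 994.4/354 ≈ 2.809.
Since k = 1/(1 − MPC), MPC = 1 − 1/k = 1 − ΔG/ΔY = 1 − 354/994.4 ≈ 0.644.
MPS = 1 − MPC = 0.356.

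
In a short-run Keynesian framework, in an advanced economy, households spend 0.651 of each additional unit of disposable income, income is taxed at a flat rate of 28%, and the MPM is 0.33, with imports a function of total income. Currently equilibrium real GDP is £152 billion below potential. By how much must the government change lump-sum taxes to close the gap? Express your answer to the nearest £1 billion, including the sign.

−£201 billion

Spending multiplier = 1/(1 − c(1−t) + m) = 1/(1 − 0.651×0.72 + 0.33) = 1/0.86128 ≈ 1.161.
Tax multiplier = −c·k = −0.651/0.86128 ≈ −0.756. Need ΔY = +£152 billion, so ΔT = ΔY/(−c·k) = −(+£152 billion) × 0.86128 / 0.651 ≈ −£201 billion.
The government should cut lump-sum taxes by £201 billion.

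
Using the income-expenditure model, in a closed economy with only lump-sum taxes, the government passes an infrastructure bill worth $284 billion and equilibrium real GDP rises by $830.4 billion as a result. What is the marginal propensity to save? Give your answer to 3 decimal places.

Implied spending multiplier k = ΔY/ΔG = 830.4/284 ≈ 2.9239.
Since k = 1/(1 − MPC), MPC = 1 − 1/k = 1 − ΔG/ΔY = 1 − 284/830.4 ≈ 0.658.
MPS = 1 − MPC = 0.342.

0.342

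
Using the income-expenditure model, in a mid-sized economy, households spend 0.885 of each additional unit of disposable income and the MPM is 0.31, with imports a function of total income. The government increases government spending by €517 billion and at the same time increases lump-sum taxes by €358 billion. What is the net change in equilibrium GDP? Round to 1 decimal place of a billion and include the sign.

+€471.0 billion

Expenditure multiplier = 1/(1 − c + m) = 1/(1 − 0.885 + 0.31) = 1/0.425 ≈ 2.353.
ΔG contributes k·ΔG = (+€517 billion) / 0.425 ≈ +€1,216.5 billion.
ΔT of +€358 billion changes first-round spending by −c·ΔT = −€316.83 billion, contributing k·(−c·ΔT) = (−€316.83 billion) / 0.425 ≈ −€745.5 billion.
Net ΔY = k(ΔG − c·ΔT) = (+€200.17 billion) / 0.425 ≈ +€471 billion.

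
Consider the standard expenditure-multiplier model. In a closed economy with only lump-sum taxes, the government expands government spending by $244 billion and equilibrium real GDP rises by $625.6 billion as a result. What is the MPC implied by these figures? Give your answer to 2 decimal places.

0.61

Implied spending multiplier k = ΔY/ΔG = 625.6/244 ≈ 2.5639.
Since k = 1/(1 − MPC), MPC = 1 − 1/k = 1 − ΔG/ΔY = 1 − 244/625.6 ≈ 0.61.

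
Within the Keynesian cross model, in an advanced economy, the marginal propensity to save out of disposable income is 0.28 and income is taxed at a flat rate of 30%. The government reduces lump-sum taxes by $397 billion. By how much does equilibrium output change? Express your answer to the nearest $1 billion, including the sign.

MPC = 1 − MPS = 1 − 0.28 = 0.72.
A lump-sum tax change of −$397 billion shifts disposable income by +$397 billion; first-round consumption changes by −c × ΔT = −0.72 × (−$397 billion) = +$285.84 billion.
Expenditure multiplier = 1/(1 − c(1−t)) = 1/(1 − 0.72×0.7) = 1/0.496 ≈ 2.016.
The tax multiplier is −c × k ≈ −1.452, so ΔY = k × (−c·ΔT) = (+$285.84 billion) / 0.496 ≈ +$576 billion.

+$576 billion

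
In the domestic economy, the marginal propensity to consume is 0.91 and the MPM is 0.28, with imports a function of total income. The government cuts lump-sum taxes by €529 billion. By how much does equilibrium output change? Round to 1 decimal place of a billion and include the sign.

+€1,301.1 billion

A lump-sum tax change of −€529 billion shifts disposable income by +€529 billion; first-round consumption changes by −c × ΔT = −0.91 × (−€529 billion) = +€481.39 billion.
Expenditure multiplier = 1/(1 − c + m) = 1/(1 − 0.91 + 0.28) = 1/0.37 ≈ 2.703.
The tax multiplier is −c × k ≈ −2.459, so ΔY = k × (−c·ΔT) = (+€481.39 billion) / 0.37 ≈ +€1,301.1 billion.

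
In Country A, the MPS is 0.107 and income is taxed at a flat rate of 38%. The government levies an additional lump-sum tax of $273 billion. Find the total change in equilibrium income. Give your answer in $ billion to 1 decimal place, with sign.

MPC = 1 − MPS = 1 − 0.107 = 0.893.
A lump-sum tax change of +$273 billion shifts disposable income by −$273 billion; first-round consumption changes by −c × ΔT = −0.893 × (+$273 billion) = −$243.789 billion.
Expenditure multiplier = 1/(1 − c(1−t)) = 1/(1 − 0.893×0.62) = 1/0.44634 ≈ 2.24.
The tax multiplier is −c × k ≈ −2.001, so ΔY = k × (−c·ΔT) = (−$243.789 billion) / 0.44634 ≈ −$546.2 billion.

−$546.2 billion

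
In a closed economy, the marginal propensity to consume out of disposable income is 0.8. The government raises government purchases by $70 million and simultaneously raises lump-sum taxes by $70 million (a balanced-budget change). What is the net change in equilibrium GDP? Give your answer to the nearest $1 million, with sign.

Expenditure multiplier = 1/(1 − MPC) = 1/(1 − 0.8) = 1/0.2 = 5.
ΔG contributes k·ΔG = (+$70 million) / 0.2 = +$350 million.
ΔT of +$70 million changes first-round spending by −c·ΔT = −$56 million, contributing k·(−c·ΔT) = (−$56 million) / 0.2 = −$280 million.
With ΔG = ΔT and no other leakages, the balanced-budget multiplier is 1, so ΔY = ΔG = +$70 million.

+$70 million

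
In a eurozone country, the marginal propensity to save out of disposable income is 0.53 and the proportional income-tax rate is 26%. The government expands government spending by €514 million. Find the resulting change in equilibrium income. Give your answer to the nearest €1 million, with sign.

MPC = 1 − MPS = 1 − 0.53 = 0.47.
Spending multiplier = 1/(1 − c(1−t)) = 1/(1 − 0.47×0.74) = 1/0.6522 ≈ 1.533.
ΔY = k × ΔG = (+€514 million) / 0.6522 ≈ +€788 million.

+€788 million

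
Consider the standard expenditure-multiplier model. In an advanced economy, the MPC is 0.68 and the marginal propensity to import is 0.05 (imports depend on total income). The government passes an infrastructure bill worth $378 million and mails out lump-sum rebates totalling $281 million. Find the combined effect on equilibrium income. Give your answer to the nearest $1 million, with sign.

+$1,538 million

Expenditure multiplier = 1/(1 − c + m) = 1/(1 − 0.68 + 0.05) = 1/0.37 ≈ 2.703.
ΔG contributes k·ΔG = (+$378 million) / 0.37 ≈ +$1,021.6 million.
ΔT of −$281 million changes first-round spending by −c·ΔT = +$191.08 million, contributing k·(−c·ΔT) = (+$191.08 million) / 0.37 ≈ +$516.4 million.
Net ΔY = k(ΔG − c·ΔT) = (+$569.08 million) / 0.37 ≈ +$1,538 million.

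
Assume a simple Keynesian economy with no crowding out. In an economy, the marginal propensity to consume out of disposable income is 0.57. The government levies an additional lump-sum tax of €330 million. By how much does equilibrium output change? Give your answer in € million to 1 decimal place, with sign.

−€437.4 million

A lump-sum tax change of +€330 million shifts disposable income by −€330 million; first-round consumption changes by −c × ΔT = −0.57 × (+€330 million) = −€188.1 million.
Expenditure multiplier = 1/(1 − MPC) = 1/(1 − 0.57) = 1/0.43 ≈ 2.326.
The tax multiplier is −c × k ≈ −1.326, so ΔY = k × (−c·ΔT) = (−€188.1 million) / 0.43 ≈ −€437.4 million.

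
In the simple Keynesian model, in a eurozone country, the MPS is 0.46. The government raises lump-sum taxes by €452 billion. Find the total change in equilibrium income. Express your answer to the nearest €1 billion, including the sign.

−€531 billion

MPC = 1 − MPS = 1 − 0.46 = 0.54.
A lump-sum tax change of +€452 billion shifts disposable income by −€452 billion; first-round consumption changes by −c × ΔT = −0.54 × (+€452 billion) = −€244.08 billion.
Expenditure multiplier = 1/(1 − MPC) = 1/(1 − 0.54) = 1/0.46 ≈ 2.174.
The tax multiplier is −c × k ≈ −1.174, so ΔY = k × (−c·ΔT) = (−€244.08 billion) / 0.46 ≈ −€531 billion.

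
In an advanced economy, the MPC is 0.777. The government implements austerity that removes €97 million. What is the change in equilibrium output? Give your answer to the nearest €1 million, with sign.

−€435 million

Government-spending multiplier = 1/(1 − MPC) = 1/(1 − 0.777) = 1/0.223 ≈ 4.484.
ΔY = k × ΔG = (−€97 million) / 0.223 ≈ −€435 million.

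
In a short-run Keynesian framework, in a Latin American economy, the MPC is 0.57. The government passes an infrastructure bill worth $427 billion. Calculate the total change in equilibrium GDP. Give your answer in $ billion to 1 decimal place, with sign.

Government-spending multiplier = 1/(1 − MPC) = 1/(1 − 0.57) = 1/0.43 ≈ 2.326.
ΔY = k × ΔG = (+$427 billion) / 0.43 ≈ +$993 billion.

+$993.0 billion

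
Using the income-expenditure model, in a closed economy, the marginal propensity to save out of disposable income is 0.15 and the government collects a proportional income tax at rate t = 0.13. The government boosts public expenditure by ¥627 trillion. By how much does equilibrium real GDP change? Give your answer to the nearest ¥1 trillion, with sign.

+¥2,407 trillion

MPC = 1 − MPS = 1 − 0.15 = 0.85.
Government-spending multiplier = 1/(1 − c(1−t)) = 1/(1 − 0.85×0.87) = 1/0.2605 ≈ 3.839.
ΔY = k × ΔG = (+¥627 trillion) / 0.2605 ≈ +¥2,407 trillion.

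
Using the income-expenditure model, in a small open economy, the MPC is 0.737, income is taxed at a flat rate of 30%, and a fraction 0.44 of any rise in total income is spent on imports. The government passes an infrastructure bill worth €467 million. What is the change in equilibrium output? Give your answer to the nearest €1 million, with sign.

+€505 million

Government-spending multiplier = 1/(1 − c(1−t) + m) = 1/(1 − 0.737×0.7 + 0.44) = 1/0.9241 ≈ 1.082.
ΔY = k × ΔG = (+€467 million) / 0.9241 ≈ +€505 million.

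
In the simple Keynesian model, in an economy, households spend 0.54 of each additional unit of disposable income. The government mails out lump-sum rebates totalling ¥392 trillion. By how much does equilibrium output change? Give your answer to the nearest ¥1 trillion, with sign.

A lump-sum tax change of −¥392 trillion shifts disposable income by +¥392 trillion; first-round consumption changes by −c × ΔT = −0.54 × (−¥392 trillion) = +¥211.68 trillion.
Expenditure multiplier = 1/(1 − MPC) = 1/(1 − 0.54) = 1/0.46 ≈ 2.174.
The tax multiplier is −c × k ≈ −1.174, so ΔY = k × (−c·ΔT) = (+¥211.68 trillion) / 0.46 ≈ +¥460 trillion.

+¥460 trillion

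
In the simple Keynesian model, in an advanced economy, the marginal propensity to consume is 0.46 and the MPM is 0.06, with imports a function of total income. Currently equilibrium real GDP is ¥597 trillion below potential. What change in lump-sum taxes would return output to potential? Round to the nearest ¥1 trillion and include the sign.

−¥779 trillion

Spending multiplier = 1/(1 − c + m) = 1/(1 − 0.46 + 0.06) = 1/0.6 ≈ 1.667.
Tax multiplier = −c·k = −0.46/0.6 ≈ −0.767. Need ΔY = +¥597 trillion, so ΔT = ΔY/(−c·k) = −(+¥597 trillion) × 0.6 / 0.46 ≈ −¥779 trillion.
The government should cut lump-sum taxes by ¥779 trillion.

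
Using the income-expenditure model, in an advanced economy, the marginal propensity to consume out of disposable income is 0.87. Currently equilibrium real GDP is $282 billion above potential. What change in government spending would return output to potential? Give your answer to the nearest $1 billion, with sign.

−$37 billion

Spending multiplier = 1/(1 − MPC) = 1/(1 − 0.87) = 1/0.13 ≈ 7.692.
Need ΔY = −$282 billion, so ΔG = ΔY/k = (−$282 billion) × 0.13 ≈ −$37 billion.
The government should cut government spending by $37 billion.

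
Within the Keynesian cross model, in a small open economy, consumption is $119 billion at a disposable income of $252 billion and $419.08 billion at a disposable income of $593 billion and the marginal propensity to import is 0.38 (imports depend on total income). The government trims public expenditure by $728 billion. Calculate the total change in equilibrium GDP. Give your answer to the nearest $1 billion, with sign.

−$1,456 billion

MPC = ΔC/ΔYd = (419.08 − 119)/(593 − 252) = 300.08/341 = 0.88.
Spending multiplier = 1/(1 − c + m) = 1/(1 − 0.88 + 0.38) = 1/0.5 = 2.
ΔY = k × ΔG = (−$728 billion) / 0.5 = −$1,456 billion.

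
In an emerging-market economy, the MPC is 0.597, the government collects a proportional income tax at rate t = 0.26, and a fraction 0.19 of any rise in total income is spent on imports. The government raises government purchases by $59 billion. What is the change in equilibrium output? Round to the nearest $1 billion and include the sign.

+$79 billion

Expenditure multiplier = 1/(1 − c(1−t) + m) = 1/(1 − 0.597×0.74 + 0.19) = 1/0.74822 ≈ 1.337.
ΔY = k × ΔG = (+$59 billion) / 0.74822 ≈ +$79 billion.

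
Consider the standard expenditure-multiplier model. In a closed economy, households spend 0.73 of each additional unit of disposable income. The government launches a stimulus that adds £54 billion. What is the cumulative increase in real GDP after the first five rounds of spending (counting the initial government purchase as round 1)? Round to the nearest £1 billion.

Round 1 adds ΔG = £54 billion; each later round is MPC = 0.73 times the previous.
After 5 rounds: 54 + 39.42 + 28.7766 + 21.006918 + 15.33505014 = ΔG·(1 − c^5)/(1 − c) = 54 × (1 − 0.2073071593)/0.27 ≈ £159 billion.

£159 billion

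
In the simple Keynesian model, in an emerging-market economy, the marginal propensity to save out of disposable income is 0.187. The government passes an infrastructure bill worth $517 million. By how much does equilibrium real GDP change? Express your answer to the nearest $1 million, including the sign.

+$2,765 million

MPC = 1 − MPS = 1 − 0.187 = 0.813.
Spending multiplier = 1/(1 − MPC) = 1/(1 − 0.813) = 1/0.187 ≈ 5.348.
ΔY = k × ΔG = (+$517 million) / 0.187 ≈ +$2,765 million.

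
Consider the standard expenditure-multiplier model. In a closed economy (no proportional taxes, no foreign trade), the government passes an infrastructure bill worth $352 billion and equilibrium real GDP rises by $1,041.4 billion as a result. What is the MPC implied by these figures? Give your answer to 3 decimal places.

Implied spending multiplier k = ΔY/ΔG = 1,041.4/352 ≈ 2.9585.
Since k = 1/(1 − MPC), MPC = 1 − 1/k = 1 − ΔG/ΔY = 1 − 352/1,041.4 ≈ 0.662.

0.662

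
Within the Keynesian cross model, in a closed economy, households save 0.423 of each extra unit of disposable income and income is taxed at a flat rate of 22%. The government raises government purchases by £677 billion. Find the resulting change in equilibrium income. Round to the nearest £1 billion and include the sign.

MPC = 1 − MPS = 1 − 0.423 = 0.577.
Spending multiplier = 1/(1 − c(1−t)) = 1/(1 − 0.577×0.78) = 1/0.54994 ≈ 1.818.
ΔY = k × ΔG = (+£677 billion) / 0.54994 ≈ +£1,231 billion.

+£1,231 billion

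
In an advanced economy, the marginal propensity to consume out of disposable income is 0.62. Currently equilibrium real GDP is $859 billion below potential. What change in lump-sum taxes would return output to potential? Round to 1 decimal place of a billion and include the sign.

−$526.5 billion

Spending multiplier = 1/(1 − MPC) = 1/(1 − 0.62) = 1/0.38 ≈ 2.632.
Tax multiplier = −c·k = −0.62/0.38 ≈ −1.632. Need ΔY = +$859 billion, so ΔT = ΔY/(−c·k) = −(+$859 billion) × 0.38 / 0.62 ≈ −$526.5 billion.
The government should cut lump-sum taxes by $526.5 billion.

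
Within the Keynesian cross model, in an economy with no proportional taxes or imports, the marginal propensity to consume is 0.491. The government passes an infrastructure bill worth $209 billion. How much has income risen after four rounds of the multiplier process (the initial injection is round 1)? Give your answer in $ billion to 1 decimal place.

$386.7 billion

Round 1 adds ΔG = $209 billion; each later round is MPC = 0.491 times the previous.
After 4 rounds: 209 + 102.619 + 50.385929 + 24.739491139 = ΔG·(1 − c^4)/(1 − c) = 209 × (1 − 0.058120048561)/0.509 ≈ $386.7 billion.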